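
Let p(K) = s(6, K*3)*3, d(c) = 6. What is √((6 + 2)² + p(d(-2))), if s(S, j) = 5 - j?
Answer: 5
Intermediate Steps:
p(K) = 15 - 9*K (p(K) = (5 - K*3)*3 = (5 - 3*K)*3 = 15 - 9*K)
√((6 + 2)² + p(d(-2))) = √((6 + 2)² + (15 - 9*6)) = √(8² + (15 - 54)) = √(64 - 39) = √25 = 5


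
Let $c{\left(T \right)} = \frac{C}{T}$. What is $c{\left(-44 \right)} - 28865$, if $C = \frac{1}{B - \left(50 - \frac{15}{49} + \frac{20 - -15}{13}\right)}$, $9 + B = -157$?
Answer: $- \frac{176680586083}{6120928} \approx -28865.0$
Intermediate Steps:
$B = -166$ ($B = -9 - 157 = -166$)
$C = - \frac{637}{139112}$ ($C = \frac{1}{-166 - \left(50 - \frac{15}{49} + \frac{20 - -15}{13}\right)} = \frac{1}{-166 - \left(50 - \frac{15}{49} + \left(20 + 15\right) \frac{1}{13}\right)} = \frac{1}{-166 - \left(\frac{2435}{49} + \frac{35}{13}\right)} = \frac{1}{-166 - \frac{33370}{637}} = \frac{1}{- \frac{139112}{637}} = - \frac{637}{139112} \approx -0.004579$)
$c{\left(T \right)} = - \frac{637}{139112 T}$
$c{\left(-44 \right)} - 28865 = - \frac{637}{139112 \left(-44\right)} - 28865 = \left(- \frac{637}{139112}\right) \left(- \frac{1}{44}\right) - 28865 = \frac{637}{6120928} - 28865 = - \frac{176680586083}{6120928}$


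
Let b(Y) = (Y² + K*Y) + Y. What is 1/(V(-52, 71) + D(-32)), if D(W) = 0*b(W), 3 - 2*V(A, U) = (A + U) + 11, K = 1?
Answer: -2/27 ≈ -0.074074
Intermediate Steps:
b(Y) = Y² + 2*Y (b(Y) = (Y² + 1*Y) + Y = (Y² + Y) + Y = (Y + Y²) + Y = Y² + 2*Y)
V(A, U) = -4 - A/2 - U/2 (V(A, U) = 3/2 - ((A + U) + 11)/2 = 3/2 - (11 + A + U)/2 = 3/2 + (-11/2 - A/2 - U/2) = -4 - A/2 - U/2)
D(W) = 0 (D(W) = 0*(W*(2 + W)) = 0)
1/(V(-52, 71) + D(-32)) = 1/((-4 - ½*(-52) - ½*71) + 0) = 1/((-4 + 26 - 71/2) + 0) = 1/(-27/2 + 0) = 1/(-27/2) = -2/27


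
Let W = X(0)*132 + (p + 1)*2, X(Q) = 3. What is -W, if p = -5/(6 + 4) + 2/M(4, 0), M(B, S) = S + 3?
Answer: -1195/3 ≈ -398.33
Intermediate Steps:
M(B, S) = 3 + S
p = ⅙ (p = -5/(6 + 4) + 2/(3 + 0) = -5/10 + 2/3 = -5*⅒ + 2*(⅓) = -½ + ⅔ = ⅙ ≈ 0.16667)
W = 1195/3 (W = 3*132 + (⅙ + 1)*2 = 396 + (7/6)*2 = 396 + 7/3 = 1195/3 ≈ 398.33)
-W = -1*1195/3 = -1195/3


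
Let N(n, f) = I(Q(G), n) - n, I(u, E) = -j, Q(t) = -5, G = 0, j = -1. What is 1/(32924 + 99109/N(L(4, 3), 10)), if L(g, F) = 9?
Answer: 8/164283 ≈ 4.8696e-5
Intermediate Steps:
I(u, E) = 1 (I(u, E) = -1*(-1) = 1)
N(n, f) = 1 - n
1/(32924 + 99109/N(L(4, 3), 10)) = 1/(32924 + 99109/(1 - 1*9)) = 1/(32924 + 99109/(1 - 9)) = 1/(32924 + 99109/(-8)) = 1/(32924 + 99109*(-⅛)) = 1/(32924 - 99109/8) = 1/(164283/8) = 8/164283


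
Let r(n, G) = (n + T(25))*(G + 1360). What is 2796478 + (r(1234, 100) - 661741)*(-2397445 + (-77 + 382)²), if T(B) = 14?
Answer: -2673905601902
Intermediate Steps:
r(n, G) = (14 + n)*(1360 + G) (r(n, G) = (n + 14)*(G + 1360) = (14 + n)*(1360 + G))
2796478 + (r(1234, 100) - 661741)*(-2397445 + (-77 + 382)²) = 2796478 + ((19040 + 14*100 + 1360*1234 + 100*1234) - 661741)*(-2397445 + (-77 + 382)²) = 2796478 + ((19040 + 1400 + 1678240 + 123400) - 661741)*(-2397445 + 305²) = 2796478 + (1822080 - 661741)*(-2397445 + 93025) = 2796478 + 1160339*(-2304420) = 2796478 - 2673908398380 = -2673905601902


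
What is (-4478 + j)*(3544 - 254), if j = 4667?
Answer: 621810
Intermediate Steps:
(-4478 + j)*(3544 - 254) = (-4478 + 4667)*(3544 - 254) = 189*3290 = 621810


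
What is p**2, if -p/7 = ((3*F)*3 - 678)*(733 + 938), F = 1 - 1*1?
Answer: 62893877080356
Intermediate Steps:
F = 0 (F = 1 - 1 = 0)
p = 7930566 (p = -7*((3*0)*3 - 678)*(733 + 938) = -7*(0*3 - 678)*1671 = -7*(0 - 678)*1671 = -(-4746)*1671 = -7*(-1132938) = 7930566)
p**2 = 7930566**2 = 62893877080356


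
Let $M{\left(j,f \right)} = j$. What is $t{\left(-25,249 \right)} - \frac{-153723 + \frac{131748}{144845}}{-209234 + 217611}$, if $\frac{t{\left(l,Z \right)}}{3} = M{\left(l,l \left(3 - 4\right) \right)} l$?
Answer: $\frac{2297328185562}{1213366565} \approx 1893.3$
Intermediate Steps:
$t{\left(l,Z \right)} = 3 l^{2}$ ($t{\left(l,Z \right)} = 3 l l = 3 l^{2}$)
$t{\left(-25,249 \right)} - \frac{-153723 + \frac{131748}{144845}}{-209234 + 217611} = 3 \left(-25\right)^{2} - \frac{-153723 + \frac{131748}{144845}}{-209234 + 217611} = 3 \cdot 625 - \frac{-153723 + 131748 \cdot \frac{1}{144845}}{8377} = 1875 - \left(-153723 + \frac{131748}{144845}\right) \frac{1}{8377} = 1875 - \left(- \frac{22265876187}{144845}\right) \frac{1}{8377} = 1875 - - \frac{22265876187}{1213366565} = 1875 + \frac{22265876187}{1213366565} = \frac{2297328185562}{1213366565}$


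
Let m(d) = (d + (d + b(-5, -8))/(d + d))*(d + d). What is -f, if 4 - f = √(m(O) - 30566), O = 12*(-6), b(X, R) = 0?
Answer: -4 + I*√20270 ≈ -4.0 + 142.37*I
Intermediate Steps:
O = -72
m(d) = 2*d*(½ + d) (m(d) = (d + (d + 0)/(d + d))*(d + d) = (d + d/((2*d)))*(2*d) = (d + d*(1/(2*d)))*(2*d) = (d + ½)*(2*d) = (½ + d)*(2*d) = 2*d*(½ + d))
f = 4 - I*√20270 (f = 4 - √(-72*(1 + 2*(-72)) - 30566) = 4 - √(-72*(1 - 144) - 30566) = 4 - √(-72*(-143) - 30566) = 4 - √(10296 - 30566) = 4 - √(-20270) = 4 - I*√20270 ≈ 4.0 - 142.37*I)
-f = -(4 - I*√20270) = -4 + I*√20270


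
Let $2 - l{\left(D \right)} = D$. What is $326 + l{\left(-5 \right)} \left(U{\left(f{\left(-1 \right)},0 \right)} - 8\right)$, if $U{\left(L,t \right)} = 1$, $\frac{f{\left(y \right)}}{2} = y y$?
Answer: $277$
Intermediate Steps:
$f{\left(y \right)} = 2 y^{2}$ ($f{\left(y \right)} = 2 y y = 2 y^{2}$)
$l{\left(D \right)} = 2 - D$
$326 + l{\left(-5 \right)} \left(U{\left(f{\left(-1 \right)},0 \right)} - 8\right) = 326 + \left(2 - -5\right) \left(1 - 8\right) = 326 + \left(2 + 5\right) \left(-7\right) = 326 + 7 \left(-7\right) = 326 - 49 = 277$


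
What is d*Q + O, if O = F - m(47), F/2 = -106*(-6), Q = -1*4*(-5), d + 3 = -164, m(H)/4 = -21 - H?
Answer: -1796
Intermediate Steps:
m(H) = -84 - 4*H (m(H) = 4*(-21 - H) = -84 - 4*H)
d = -167 (d = -3 - 164 = -167)
Q = 20 (Q = -4*(-5) = 20)
F = 1272 (F = 2*(-106*(-6)) = 2*636 = 1272)
O = 1544 (O = 1272 - (-84 - 4*47) = 1272 - (-84 - 188) = 1272 - 1*(-272) = 1272 + 272 = 1544)
d*Q + O = -167*20 + 1544 = -3340 + 1544 = -1796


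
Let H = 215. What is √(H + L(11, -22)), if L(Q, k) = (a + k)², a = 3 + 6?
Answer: 8*√6 ≈ 19.596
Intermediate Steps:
a = 9
L(Q, k) = (9 + k)²
√(H + L(11, -22)) = √(215 + (9 - 22)²) = √(215 + (-13)²) = √(215 + 169) = √384 = 8*√6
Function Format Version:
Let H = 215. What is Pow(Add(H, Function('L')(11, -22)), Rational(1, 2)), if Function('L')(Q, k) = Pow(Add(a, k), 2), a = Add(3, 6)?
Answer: Mul(8, Pow(6, Rational(1, 2))) ≈ 19.596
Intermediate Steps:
a = 9
Function('L')(Q, k) = Pow(Add(9, k), 2)
Pow(Add(H, Function('L')(11, -22)), Rational(1, 2)) = Pow(Add(215, Pow(Add(9, -22), 2)), Rational(1, 2)) = Pow(Add(215, Pow(-13, 2)), Rational(1, 2)) = Pow(Add(215, 169), Rational(1, 2)) = Pow(384, Rational(1, 2)) = Mul(8, Pow(6, Rational(1, 2)))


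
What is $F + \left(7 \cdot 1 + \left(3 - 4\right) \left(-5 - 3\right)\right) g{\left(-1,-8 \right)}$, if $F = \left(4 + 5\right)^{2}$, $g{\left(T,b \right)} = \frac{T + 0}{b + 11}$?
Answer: $76$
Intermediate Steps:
$g{\left(T,b \right)} = \frac{T}{11 + b}$
$F = 81$ ($F = 9^{2} = 81$)
$F + \left(7 \cdot 1 + \left(3 - 4\right) \left(-5 - 3\right)\right) g{\left(-1,-8 \right)} = 81 + \left(7 \cdot 1 + \left(3 - 4\right) \left(-5 - 3\right)\right) \left(- \frac{1}{11 - 8}\right) = 81 + \left(7 - -8\right) \left(- \frac{1}{3}\right) = 81 + \left(7 + 8\right) \left(\left(-1\right) \frac{1}{3}\right) = 81 + 15 \left(- \frac{1}{3}\right) = 81 - 5 = 76$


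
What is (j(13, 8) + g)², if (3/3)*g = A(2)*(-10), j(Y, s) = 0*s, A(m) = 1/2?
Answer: 25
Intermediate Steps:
A(m) = ½
j(Y, s) = 0
g = -5 (g = (½)*(-10) = -5)
(j(13, 8) + g)² = (0 - 5)² = (-5)² = 25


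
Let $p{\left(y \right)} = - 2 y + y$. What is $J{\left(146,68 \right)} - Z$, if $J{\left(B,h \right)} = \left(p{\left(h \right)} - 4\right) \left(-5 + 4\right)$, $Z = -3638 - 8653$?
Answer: $12363$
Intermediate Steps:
$Z = -12291$
$p{\left(y \right)} = - y$
$J{\left(B,h \right)} = 4 + h$ ($J{\left(B,h \right)} = \left(- h - 4\right) \left(-5 + 4\right) = \left(-4 - h\right) \left(-1\right) = 4 + h$)
$J{\left(146,68 \right)} - Z = \left(4 + 68\right) - -12291 = 72 + 12291 = 12363$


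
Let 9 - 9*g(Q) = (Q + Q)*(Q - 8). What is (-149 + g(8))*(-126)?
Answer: 18648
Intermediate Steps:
g(Q) = 1 - 2*Q*(-8 + Q)/9 (g(Q) = 1 - (Q + Q)*(Q - 8)/9 = 1 - 2*Q*(-8 + Q)/9)
(-149 + g(8))*(-126) = (-149 + (1 - 2/9*8² + (16/9)*8))*(-126) = (-149 + (1 - 2/9*64 + 128/9))*(-126) = (-149 + (1 - 128/9 + 128/9))*(-126) = (-149 + 1)*(-126) = -148*(-126) = 18648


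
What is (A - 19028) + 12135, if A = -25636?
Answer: -32529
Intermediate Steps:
(A - 19028) + 12135 = (-25636 - 19028) + 12135 = -44664 + 12135 = -32529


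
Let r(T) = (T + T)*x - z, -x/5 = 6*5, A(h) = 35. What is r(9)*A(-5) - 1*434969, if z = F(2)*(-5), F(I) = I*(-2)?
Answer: -530169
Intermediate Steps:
F(I) = -2*I
x = -150 (x = -30*5 = -5*30 = -150)
z = 20 (z = -2*2*(-5) = -4*(-5) = 20)
r(T) = -20 - 300*T (r(T) = (T + T)*(-150) - 1*20 = (2*T)*(-150) - 20 = -300*T - 20 = -20 - 300*T)
r(9)*A(-5) - 1*434969 = (-20 - 300*9)*35 - 1*434969 = (-20 - 2700)*35 - 434969 = -2720*35 - 434969 = -95200 - 434969 = -530169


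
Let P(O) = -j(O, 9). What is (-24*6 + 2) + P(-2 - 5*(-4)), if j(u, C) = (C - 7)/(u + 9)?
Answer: -3836/27 ≈ -142.07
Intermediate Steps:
j(u, C) = (-7 + C)/(9 + u)
P(O) = -2/(9 + O) (P(O) = -(-7 + 9)/(9 + O) = -2/(9 + O))
(-24*6 + 2) + P(-2 - 5*(-4)) = (-24*6 + 2) - 2/(9 + (-2 - 5*(-4))) = (-144 + 2) - 2/(9 + (-2 + 20)) = -142 - 2/(9 + 18) = -142 - 2/27 = -3836/27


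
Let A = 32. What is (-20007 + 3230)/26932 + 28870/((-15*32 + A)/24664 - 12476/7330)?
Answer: -4392876738671069/261738561204 ≈ -16783.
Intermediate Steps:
(-20007 + 3230)/26932 + 28870/((-15*32 + A)/24664 - 12476/7330) = (-20007 + 3230)/26932 + 28870/((-15*32 + 32)/24664 - 12476/7330) = -16777*1/26932 + 28870/((-480 + 32)*(1/24664) - 12476*1/7330) = -16777/26932 + 28870/(-448*1/24664 - 6238/3665) = -16777/26932 + 28870/(-56/3083 - 6238/3665) = -16777/26932 + 28870/(-19436994/11299195) = -16777/26932 + 28870*(-11299195/19436994) = -16777/26932 - 163103879825/9718497 = -4392876738671069/261738561204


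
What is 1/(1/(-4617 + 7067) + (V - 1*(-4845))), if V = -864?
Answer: 2450/9753451 ≈ 0.00025119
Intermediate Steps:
1/(1/(-4617 + 7067) + (V - 1*(-4845))) = 1/(1/(-4617 + 7067) + (-864 - 1*(-4845))) = 1/(1/2450 + (-864 + 4845)) = 1/(1/2450 + 3981) = 1/(9753451/2450) = 2450/9753451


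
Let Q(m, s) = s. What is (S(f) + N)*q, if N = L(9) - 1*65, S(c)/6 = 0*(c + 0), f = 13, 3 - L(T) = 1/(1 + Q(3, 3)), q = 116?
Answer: -7221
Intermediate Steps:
L(T) = 11/4 (L(T) = 3 - 1/(1 + 3) = 3 - 1/4 = 11/4)
S(c) = 0 (S(c) = 6*(0*(c + 0)) = 6*(0*c) = 6*0 = 0)
N = -249/4 (N = 11/4 - 1*65 = 11/4 - 65 = -249/4 ≈ -62.250)
(S(f) + N)*q = (0 - 249/4)*116 = -249/4*116 = -7221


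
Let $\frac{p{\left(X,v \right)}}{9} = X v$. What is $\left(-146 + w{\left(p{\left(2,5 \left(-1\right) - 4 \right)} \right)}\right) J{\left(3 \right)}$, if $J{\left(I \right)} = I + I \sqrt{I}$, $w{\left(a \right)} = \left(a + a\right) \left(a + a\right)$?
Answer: $314490 + 314490 \sqrt{3} \approx 8.592 \cdot 10^{5}$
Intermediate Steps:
$p{\left(X,v \right)} = 9 X v$
$w{\left(a \right)} = 4 a^{2}$ ($w{\left(a \right)} = 2 a 2 a = 4 a^{2}$)
$J{\left(I \right)} = I + I^{\frac{3}{2}}$
$\left(-146 + w{\left(p{\left(2,5 \left(-1\right) - 4 \right)} \right)}\right) J{\left(3 \right)} = \left(-146 + 4 \left(9 \cdot 2 \left(5 \left(-1\right) - 4\right)\right)^{2}\right) \left(3 + 3^{\frac{3}{2}}\right) = \left(-146 + 4 \left(9 \cdot 2 \left(-5 - 4\right)\right)^{2}\right) \left(3 + 3 \sqrt{3}\right) = \left(-146 + 4 \left(9 \cdot 2 \left(-9\right)\right)^{2}\right) \left(3 + 3 \sqrt{3}\right) = \left(-146 + 4 \left(-162\right)^{2}\right) \left(3 + 3 \sqrt{3}\right) = \left(-146 + 4 \cdot 26244\right) \left(3 + 3 \sqrt{3}\right) = \left(-146 + 104976\right) \left(3 + 3 \sqrt{3}\right) = 104830 \left(3 + 3 \sqrt{3}\right) = 314490 + 314490 \sqrt{3}$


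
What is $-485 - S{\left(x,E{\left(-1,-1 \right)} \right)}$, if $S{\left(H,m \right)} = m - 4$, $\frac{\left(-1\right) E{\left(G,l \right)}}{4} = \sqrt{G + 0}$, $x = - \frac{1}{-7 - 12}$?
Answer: $-481 + 4 i \approx -481.0 + 4.0 i$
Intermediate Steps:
$x = \frac{1}{19}$ ($x = - \frac{1}{-7 - 12} = - \frac{1}{-19} = \left(-1\right) \left(- \frac{1}{19}\right) = \frac{1}{19} \approx 0.052632$)
$E{\left(G,l \right)} = - 4 \sqrt{G}$ ($E{\left(G,l \right)} = - 4 \sqrt{G + 0} = - 4 \sqrt{G}$)
$S{\left(H,m \right)} = -4 + m$
$-485 - S{\left(x,E{\left(-1,-1 \right)} \right)} = -485 - \left(-4 - 4 \sqrt{-1}\right) = -485 - \left(-4 - 4 i\right) = -485 + \left(4 + 4 i\right) = -481 + 4 i$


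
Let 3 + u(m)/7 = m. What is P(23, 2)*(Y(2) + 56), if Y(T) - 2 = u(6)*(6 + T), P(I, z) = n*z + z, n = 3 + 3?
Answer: 3164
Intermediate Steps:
u(m) = -21 + 7*m
n = 6
P(I, z) = 7*z (P(I, z) = 6*z + z = 7*z)
Y(T) = 128 + 21*T (Y(T) = 2 + (-21 + 7*6)*(6 + T) = 2 + (-21 + 42)*(6 + T) = 2 + 21*(6 + T) = 2 + (126 + 21*T) = 128 + 21*T)
P(23, 2)*(Y(2) + 56) = (7*2)*((128 + 21*2) + 56) = 14*((128 + 42) + 56) = 14*(170 + 56) = 14*226 = 3164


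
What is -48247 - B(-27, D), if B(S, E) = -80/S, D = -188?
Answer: -1302749/27 ≈ -48250.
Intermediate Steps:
-48247 - B(-27, D) = -48247 - (-80)/(-27) = -48247 - (-80)*(-1)/27 = -48247 - 1*80/27 = -48247 - 80/27 = -1302749/27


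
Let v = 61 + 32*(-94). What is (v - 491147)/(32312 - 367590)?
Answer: 247047/167639 ≈ 1.4737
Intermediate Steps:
v = -2947 (v = 61 - 3008 = -2947)
(v - 491147)/(32312 - 367590) = (-2947 - 491147)/(32312 - 367590) = -494094/(-335278) = -494094*(-1/335278) = 247047/167639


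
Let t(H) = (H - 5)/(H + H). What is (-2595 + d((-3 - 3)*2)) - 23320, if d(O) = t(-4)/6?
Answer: -414637/16 ≈ -25915.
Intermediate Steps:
t(H) = (-5 + H)/(2*H) (t(H) = (-5 + H)/((2*H)) = (-5 + H)*(1/(2*H)) = (-5 + H)/(2*H))
d(O) = 3/16 (d(O) = ((½)*(-5 - 4)/(-4))/6 = ((½)*(-¼)*(-9))*(⅙) = (9/8)*(⅙) = 3/16)
(-2595 + d((-3 - 3)*2)) - 23320 = (-2595 + 3/16) - 23320 = -41517/16 - 23320 = -414637/16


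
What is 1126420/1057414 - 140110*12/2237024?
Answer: 46373579225/147841280996 ≈ 0.31367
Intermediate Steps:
1126420/1057414 - 140110*12/2237024 = 1126420*(1/1057414) - 1681320*1/2237024 = 563210/528707 - 210165/279628 = 46373579225/147841280996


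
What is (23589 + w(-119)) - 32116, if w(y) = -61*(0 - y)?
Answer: -15786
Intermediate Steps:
w(y) = 61*y (w(y) = -(-61)*y = 61*y)
(23589 + w(-119)) - 32116 = (23589 + 61*(-119)) - 32116 = (23589 - 7259) - 32116 = 16330 - 32116 = -15786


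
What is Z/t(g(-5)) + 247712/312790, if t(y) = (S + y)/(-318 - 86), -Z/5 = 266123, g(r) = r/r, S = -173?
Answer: -21018249499617/6724985 ≈ -3.1254e+6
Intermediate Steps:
g(r) = 1
Z = -1330615 (Z = -5*266123 = -1330615)
t(y) = 173/404 - y/404 (t(y) = (-173 + y)/(-318 - 86) = (-173 + y)/(-404) = (-173 + y)*(-1/404) = 173/404 - y/404)
Z/t(g(-5)) + 247712/312790 = -1330615/(173/404 - 1/404*1) + 247712/312790 = -1330615/(173/404 - 1/404) + 247712*(1/312790) = -1330615/43/101 + 123856/156395 = -1330615*101/43 + 123856/156395 = -134392115/43 + 123856/156395 = -21018249499617/6724985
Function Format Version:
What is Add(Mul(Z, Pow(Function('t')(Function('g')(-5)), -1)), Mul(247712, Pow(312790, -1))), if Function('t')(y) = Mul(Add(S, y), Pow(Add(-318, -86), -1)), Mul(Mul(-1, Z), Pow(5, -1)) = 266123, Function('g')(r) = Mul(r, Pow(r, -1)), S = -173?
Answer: Rational(-21018249499617, 6724985) ≈ -3.1254e+6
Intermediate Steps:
Function('g')(r) = 1
Z = -1330615 (Z = Mul(-5, 266123) = -1330615)
Function('t')(y) = Add(Rational(173, 404), Mul(Rational(-1, 404), y)) (Function('t')(y) = Mul(Add(-173, y), Pow(Add(-318, -86), -1)) = Mul(Add(-173, y), Pow(-404, -1)) = Mul(Add(-173, y), Rational(-1, 404)) = Add(Rational(173, 404), Mul(Rational(-1, 404), y)))
Add(Mul(Z, Pow(Function('t')(Function('g')(-5)), -1)), Mul(247712, Pow(312790, -1))) = Add(Mul(-1330615, Pow(Add(Rational(173, 404), Mul(Rational(-1, 404), 1)), -1)), Mul(247712, Pow(312790, -1))) = Add(Mul(-1330615, Pow(Add(Rational(173, 404), Rational(-1, 404)), -1)), Mul(247712, Rational(1, 312790))) = Add(Mul(-1330615, Pow(Rational(43, 101), -1)), Rational(123856, 156395)) = Add(Mul(-1330615, Rational(101, 43)), Rational(123856, 156395)) = Add(Rational(-134392115, 43), Rational(123856, 156395)) = Rational(-21018249499617, 6724985)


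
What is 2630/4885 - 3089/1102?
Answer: -2438301/1076654 ≈ -2.2647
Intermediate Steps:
2630/4885 - 3089/1102 = 2630*(1/4885) - 3089*1/1102 = 526/977 - 3089/1102 = -2438301/1076654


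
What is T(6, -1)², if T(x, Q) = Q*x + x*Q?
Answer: 144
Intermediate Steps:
T(x, Q) = 2*Q*x (T(x, Q) = Q*x + Q*x = 2*Q*x)
T(6, -1)² = (2*(-1)*6)² = (-12)² = 144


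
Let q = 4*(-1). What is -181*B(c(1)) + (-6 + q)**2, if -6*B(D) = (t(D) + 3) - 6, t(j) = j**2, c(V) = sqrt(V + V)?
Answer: 419/6 ≈ 69.833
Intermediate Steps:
c(V) = sqrt(2)*sqrt(V) (c(V) = sqrt(2*V) = sqrt(2)*sqrt(V))
q = -4
B(D) = 1/2 - D**2/6 (B(D) = -((D**2 + 3) - 6)/6 = -((3 + D**2) - 6)/6 = -(-3 + D**2)/6 = 1/2 - D**2/6)
-181*B(c(1)) + (-6 + q)**2 = -181*(1/2 - (sqrt(2)*sqrt(1))**2/6) + (-6 - 4)**2 = -181*(1/2 - (sqrt(2)*1)**2/6) + (-10)**2 = -181*(1/2 - (sqrt(2))**2/6) + 100 = -181*(1/2 - 1/6*2) + 100 = -181*(1/2 - 1/3) + 100 = -181*1/6 + 100 = -181/6 + 100 = 419/6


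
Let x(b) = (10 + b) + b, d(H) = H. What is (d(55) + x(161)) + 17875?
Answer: 18262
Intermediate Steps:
x(b) = 10 + 2*b
(d(55) + x(161)) + 17875 = (55 + (10 + 2*161)) + 17875 = (55 + (10 + 322)) + 17875 = (55 + 332) + 17875 = 387 + 17875 = 18262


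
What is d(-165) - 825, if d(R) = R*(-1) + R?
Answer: -825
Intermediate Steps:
d(R) = 0 (d(R) = -R + R = 0)
d(-165) - 825 = 0 - 825 = -825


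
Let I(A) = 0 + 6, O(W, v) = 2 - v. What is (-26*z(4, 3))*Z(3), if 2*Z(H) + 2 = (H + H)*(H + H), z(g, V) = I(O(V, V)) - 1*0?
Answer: -2652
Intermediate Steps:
I(A) = 6
z(g, V) = 6 (z(g, V) = 6 - 1*0 = 6 + 0 = 6)
Z(H) = -1 + 2*H**2 (Z(H) = -1 + ((H + H)*(H + H))/2 = -1 + ((2*H)*(2*H))/2 = -1 + (4*H**2)/2 = -1 + 2*H**2)
(-26*z(4, 3))*Z(3) = (-26*6)*(-1 + 2*3**2) = -156*(-1 + 2*9) = -156*(-1 + 18) = -156*17 = -2652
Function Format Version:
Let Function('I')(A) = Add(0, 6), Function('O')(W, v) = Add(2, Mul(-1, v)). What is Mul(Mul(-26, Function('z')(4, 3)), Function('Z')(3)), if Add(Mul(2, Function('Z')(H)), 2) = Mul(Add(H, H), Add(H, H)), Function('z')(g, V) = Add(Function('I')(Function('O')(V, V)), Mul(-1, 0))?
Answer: -2652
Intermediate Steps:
Function('I')(A) = 6
Function('z')(g, V) = 6 (Function('z')(g, V) = Add(6, Mul(-1, 0)) = Add(6, 0) = 6)
Function('Z')(H) = Add(-1, Mul(2, Pow(H, 2))) (Function('Z')(H) = Add(-1, Mul(Rational(1, 2), Mul(Add(H, H), Add(H, H)))) = Add(-1, Mul(Rational(1, 2), Mul(Mul(2, H), Mul(2, H)))) = Add(-1, Mul(Rational(1, 2), Mul(4, Pow(H, 2)))) = Add(-1, Mul(2, Pow(H, 2))))
Mul(Mul(-26, Function('z')(4, 3)), Function('Z')(3)) = Mul(Mul(-26, 6), Add(-1, Mul(2, Pow(3, 2)))) = Mul(-156, Add(-1, Mul(2, 9))) = Mul(-156, Add(-1, 18)) = Mul(-156, 17) = -2652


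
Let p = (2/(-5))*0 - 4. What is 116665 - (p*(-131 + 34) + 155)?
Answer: 116122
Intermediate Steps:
p = -4 (p = (2*(-1/5))*0 - 4 = -2/5*0 - 4 = 0 - 4 = -4)
116665 - (p*(-131 + 34) + 155) = 116665 - (-4*(-131 + 34) + 155) = 116665 - (-4*(-97) + 155) = 116665 - (388 + 155) = 116665 - 1*543 = 116665 - 543 = 116122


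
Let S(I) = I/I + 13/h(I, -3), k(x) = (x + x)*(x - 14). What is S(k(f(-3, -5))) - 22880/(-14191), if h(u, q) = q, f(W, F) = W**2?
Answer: -73270/42573 ≈ -1.7210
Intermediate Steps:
k(x) = 2*x*(-14 + x) (k(x) = (2*x)*(-14 + x) = 2*x*(-14 + x))
S(I) = -10/3 (S(I) = I/I + 13/(-3) = 1 + 13*(-1/3) = 1 - 13/3 = -10/3)
S(k(f(-3, -5))) - 22880/(-14191) = -10/3 - 22880/(-14191) = -10/3 - 22880*(-1)/14191 = -10/3 - 1*(-22880/14191) = -10/3 + 22880/14191 = -73270/42573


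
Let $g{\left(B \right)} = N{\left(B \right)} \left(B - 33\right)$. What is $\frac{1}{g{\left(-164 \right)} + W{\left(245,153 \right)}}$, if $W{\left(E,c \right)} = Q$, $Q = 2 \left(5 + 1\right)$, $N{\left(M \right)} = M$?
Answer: $\frac{1}{32320} \approx 3.0941 \cdot 10^{-5}$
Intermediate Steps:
$Q = 12$ ($Q = 2 \cdot 6 = 12$)
$W{\left(E,c \right)} = 12$
$g{\left(B \right)} = B \left(-33 + B\right)$ ($g{\left(B \right)} = B \left(B - 33\right) = B \left(-33 + B\right)$)
$\frac{1}{g{\left(-164 \right)} + W{\left(245,153 \right)}} = \frac{1}{- 164 \left(-33 - 164\right) + 12} = \frac{1}{\left(-164\right) \left(-197\right) + 12} = \frac{1}{32308 + 12} = \frac{1}{32320}$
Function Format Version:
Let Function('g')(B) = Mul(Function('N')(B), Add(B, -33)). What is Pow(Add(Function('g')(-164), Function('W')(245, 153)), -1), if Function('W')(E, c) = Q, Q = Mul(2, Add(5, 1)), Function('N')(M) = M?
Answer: Rational(1, 32320) ≈ 3.0941e-5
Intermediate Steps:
Q = 12 (Q = Mul(2, 6) = 12)
Function('W')(E, c) = 12
Function('g')(B) = Mul(B, Add(-33, B)) (Function('g')(B) = Mul(B, Add(B, -33)) = Mul(B, Add(-33, B)))
Pow(Add(Function('g')(-164), Function('W')(245, 153)), -1) = Pow(Add(Mul(-164, Add(-33, -164)), 12), -1) = Pow(Add(Mul(-164, -197), 12), -1) = Pow(Add(32308, 12), -1) = Pow(32320, -1) = Rational(1, 32320)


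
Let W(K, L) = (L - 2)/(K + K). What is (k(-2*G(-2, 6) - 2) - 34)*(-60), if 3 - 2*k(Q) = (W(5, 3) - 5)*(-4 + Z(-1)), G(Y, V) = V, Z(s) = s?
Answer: 2685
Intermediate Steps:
W(K, L) = (-2 + L)/(2*K) (W(K, L) = (-2 + L)/((2*K)) = (-2 + L)*(1/(2*K)) = (-2 + L)/(2*K))
k(Q) = -43/4 (k(Q) = 3/2 - ((½)*(-2 + 3)/5 - 5)*(-4 - 1)/2 = 3/2 - ((½)*(⅕)*1 - 5)*(-5)/2 = 3/2 - (⅒ - 5)*(-5)/2 = 3/2 - (-49)*(-5)/20 = 3/2 - ½*49/2 = 3/2 - 49/4 = -43/4)
(k(-2*G(-2, 6) - 2) - 34)*(-60) = (-43/4 - 34)*(-60) = -179/4*(-60) = 2685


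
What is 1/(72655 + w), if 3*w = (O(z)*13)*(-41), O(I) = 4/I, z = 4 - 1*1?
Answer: 9/651763 ≈ 1.3809e-5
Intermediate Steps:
z = 3 (z = 4 - 1 = 3)
w = -2132/9 (w = (((4/3)*13)*(-41))/3 = ((52/3)*(-41))/3 = (⅓)*(-2132/3) = -2132/9 ≈ -236.89)
1/(72655 + w) = 1/(72655 - 2132/9) = 1/(651763/9) = 9/651763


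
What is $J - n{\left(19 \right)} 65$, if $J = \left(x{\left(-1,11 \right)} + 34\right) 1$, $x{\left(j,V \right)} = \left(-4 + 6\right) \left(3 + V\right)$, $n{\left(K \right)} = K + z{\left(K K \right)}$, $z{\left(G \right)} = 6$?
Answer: $-1563$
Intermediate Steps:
$n{\left(K \right)} = 6 + K$ ($n{\left(K \right)} = K + 6 = 6 + K$)
$x{\left(j,V \right)} = 6 + 2 V$ ($x{\left(j,V \right)} = 2 \left(3 + V\right) = 6 + 2 V$)
$J = 62$ ($J = \left(\left(6 + 2 \cdot 11\right) + 34\right) 1 = \left(\left(6 + 22\right) + 34\right) 1 = \left(28 + 34\right) 1 = 62 \cdot 1 = 62$)
$J - n{\left(19 \right)} 65 = 62 - \left(6 + 19\right) 65 = 62 - 25 \cdot 65 = 62 - 1625 = -1563$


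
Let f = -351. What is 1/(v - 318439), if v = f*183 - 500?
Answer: -1/383172 ≈ -2.6098e-6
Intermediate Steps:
v = -64733 (v = -351*183 - 500 = -64233 - 500 = -64733)
1/(v - 318439) = 1/(-64733 - 318439) = 1/(-383172) = -1/383172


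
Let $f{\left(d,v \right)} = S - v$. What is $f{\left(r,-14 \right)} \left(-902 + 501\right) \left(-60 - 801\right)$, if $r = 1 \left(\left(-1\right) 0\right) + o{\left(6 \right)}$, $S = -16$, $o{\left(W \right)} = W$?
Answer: $-690522$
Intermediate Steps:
$r = 6$ ($r = 1 \left(\left(-1\right) 0\right) + 6 = 1 \cdot 0 + 6 = 0 + 6 = 6$)
$f{\left(d,v \right)} = -16 - v$
$f{\left(r,-14 \right)} \left(-902 + 501\right) \left(-60 - 801\right) = \left(-16 - -14\right) \left(-902 + 501\right) \left(-60 - 801\right) = \left(-16 + 14\right) \left(\left(-401\right) \left(-861\right)\right) = \left(-2\right) 345261 = -690522$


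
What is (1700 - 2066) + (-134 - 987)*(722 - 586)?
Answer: -152822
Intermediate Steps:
(1700 - 2066) + (-134 - 987)*(722 - 586) = -366 - 1121*136 = -366 - 152456 = -152822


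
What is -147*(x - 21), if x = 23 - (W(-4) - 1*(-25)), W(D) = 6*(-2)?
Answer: 1617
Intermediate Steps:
W(D) = -12
x = 10 (x = 23 - (-12 - 1*(-25)) = 23 - (-12 + 25) = 23 - 1*13 = 23 - 13 = 10)
-147*(x - 21) = -147*(10 - 21) = -147*(-11) = 1617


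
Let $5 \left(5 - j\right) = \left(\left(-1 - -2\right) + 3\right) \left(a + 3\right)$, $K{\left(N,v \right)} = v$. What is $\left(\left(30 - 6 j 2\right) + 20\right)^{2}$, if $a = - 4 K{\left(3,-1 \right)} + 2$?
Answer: $\frac{145924}{25} \approx 5837.0$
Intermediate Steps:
$a = 6$ ($a = \left(-4\right) \left(-1\right) + 2 = 4 + 2 = 6$)
$j = - \frac{11}{5}$ ($j = 5 - \frac{\left(\left(-1 - -2\right) + 3\right) \left(6 + 3\right)}{5} = 5 - \frac{\left(\left(-1 + 2\right) + 3\right) 9}{5} = 5 - \frac{\left(1 + 3\right) 9}{5} = 5 - \frac{4 \cdot 9}{5} = 5 - \frac{36}{5} = - \frac{11}{5} \approx -2.2$)
$\left(\left(30 - 6 j 2\right) + 20\right)^{2} = \left(\left(30 - 6 \left(- \frac{11}{5}\right) 2\right) + 20\right)^{2} = \left(\left(30 - \left(- \frac{66}{5}\right) 2\right) + 20\right)^{2} = \left(\left(30 - - \frac{132}{5}\right) + 20\right)^{2} = \left(\left(30 + \frac{132}{5}\right) + 20\right)^{2} = \left(\frac{282}{5} + 20\right)^{2} = \left(\frac{382}{5}\right)^{2} = \frac{145924}{25}$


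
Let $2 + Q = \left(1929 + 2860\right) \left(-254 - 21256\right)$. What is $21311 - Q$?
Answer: $103032703$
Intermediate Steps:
$Q = -103011392$ ($Q = -2 + \left(1929 + 2860\right) \left(-254 - 21256\right) = -2 + 4789 \left(-21510\right) = -2 - 103011390 = -103011392$)
$21311 - Q = 21311 - -103011392 = 21311 + 103011392 = 103032703$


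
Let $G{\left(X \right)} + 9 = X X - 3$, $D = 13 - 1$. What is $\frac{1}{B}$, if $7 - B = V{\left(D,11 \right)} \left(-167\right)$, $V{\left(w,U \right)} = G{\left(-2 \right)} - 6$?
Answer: $- \frac{1}{2331} \approx -0.000429$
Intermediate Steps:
$D = 12$ ($D = 13 - 1 = 12$)
$G{\left(X \right)} = -12 + X^{2}$ ($G{\left(X \right)} = -9 + \left(X X - 3\right) = -9 + \left(X^{2} - 3\right) = -9 + \left(-3 + X^{2}\right) = -12 + X^{2}$)
$V{\left(w,U \right)} = -14$ ($V{\left(w,U \right)} = \left(-12 + \left(-2\right)^{2}\right) - 6 = \left(-12 + 4\right) - 6 = -8 - 6 = -14$)
$B = -2331$ ($B = 7 - \left(-14\right) \left(-167\right) = 7 - 2338 = -2331$)
$\frac{1}{B} = \frac{1}{-2331} = - \frac{1}{2331}$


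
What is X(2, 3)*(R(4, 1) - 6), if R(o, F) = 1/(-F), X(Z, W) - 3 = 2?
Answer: -35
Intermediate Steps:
X(Z, W) = 5 (X(Z, W) = 3 + 2 = 5)
R(o, F) = -1/F
X(2, 3)*(R(4, 1) - 6) = 5*(-1/1 - 6) = 5*(-1*1 - 6) = 5*(-1 - 6) = 5*(-7) = -35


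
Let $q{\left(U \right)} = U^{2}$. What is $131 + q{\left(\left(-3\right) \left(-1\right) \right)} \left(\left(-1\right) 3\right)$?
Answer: $104$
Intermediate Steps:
$131 + q{\left(\left(-3\right) \left(-1\right) \right)} \left(\left(-1\right) 3\right) = 131 + \left(\left(-3\right) \left(-1\right)\right)^{2} \left(\left(-1\right) 3\right) = 131 + 3^{2} \left(-3\right) = 131 + 9 \left(-3\right) = 131 - 27 = 104$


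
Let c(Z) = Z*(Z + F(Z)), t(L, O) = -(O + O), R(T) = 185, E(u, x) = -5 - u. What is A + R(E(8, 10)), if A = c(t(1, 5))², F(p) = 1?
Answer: 8285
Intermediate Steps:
t(L, O) = -2*O
c(Z) = Z*(1 + Z) (c(Z) = Z*(Z + 1) = Z*(1 + Z))
A = 8100 (A = ((-2*5)*(1 - 2*5))² = (-10*(1 - 10))² = (-10*(-9))² = 90² = 8100)
A + R(E(8, 10)) = 8100 + 185 = 8285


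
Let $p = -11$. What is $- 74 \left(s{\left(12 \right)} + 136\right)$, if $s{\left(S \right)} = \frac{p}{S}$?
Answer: $- \frac{59977}{6} \approx -9996.2$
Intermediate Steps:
$s{\left(S \right)} = - \frac{11}{S}$
$- 74 \left(s{\left(12 \right)} + 136\right) = - 74 \left(- \frac{11}{12} + 136\right) = \left(-74\right) \frac{1621}{12} = - \frac{59977}{6}$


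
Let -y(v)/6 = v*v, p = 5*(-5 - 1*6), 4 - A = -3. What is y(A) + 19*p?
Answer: -1339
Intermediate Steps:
A = 7 (A = 4 - 1*(-3) = 4 + 3 = 7)
p = -55 (p = 5*(-5 - 6) = 5*(-11) = -55)
y(v) = -6*v² (y(v) = -6*v*v = -6*v²)
y(A) + 19*p = -6*7² + 19*(-55) = -6*49 - 1045 = -294 - 1045 = -1339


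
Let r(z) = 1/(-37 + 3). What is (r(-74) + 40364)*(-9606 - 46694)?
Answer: -38632356250/17 ≈ -2.2725e+9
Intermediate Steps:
r(z) = -1/34 (r(z) = 1/(-34) = -1/34)
(r(-74) + 40364)*(-9606 - 46694) = (-1/34 + 40364)*(-9606 - 46694) = (1372375/34)*(-56300) = -38632356250/17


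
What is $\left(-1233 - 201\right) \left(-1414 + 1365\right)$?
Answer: $70266$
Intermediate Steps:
$\left(-1233 - 201\right) \left(-1414 + 1365\right) = \left(-1233 + \left(-961 + 760\right)\right) \left(-49\right) = \left(-1233 - 201\right) \left(-49\right) = \left(-1434\right) \left(-49\right) = 70266$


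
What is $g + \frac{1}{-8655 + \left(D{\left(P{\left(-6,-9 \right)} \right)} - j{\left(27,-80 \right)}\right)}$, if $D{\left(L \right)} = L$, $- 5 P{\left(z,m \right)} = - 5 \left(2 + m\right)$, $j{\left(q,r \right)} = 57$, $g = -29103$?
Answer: $- \frac{253749058}{8719} \approx -29103.0$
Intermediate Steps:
$P{\left(z,m \right)} = 2 + m$ ($P{\left(z,m \right)} = - \frac{\left(-5\right) \left(2 + m\right)}{5} = - \frac{-10 - 5 m}{5} = 2 + m$)
$g + \frac{1}{-8655 + \left(D{\left(P{\left(-6,-9 \right)} \right)} - j{\left(27,-80 \right)}\right)} = -29103 + \frac{1}{-8655 + \left(\left(2 - 9\right) - 57\right)} = -29103 + \frac{1}{-8655 - 64} = -29103 + \frac{1}{-8719} = -29103 - \frac{1}{8719} = - \frac{253749058}{8719}$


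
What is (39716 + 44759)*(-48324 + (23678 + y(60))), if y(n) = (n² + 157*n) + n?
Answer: -977037850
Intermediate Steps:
y(n) = n² + 158*n
(39716 + 44759)*(-48324 + (23678 + y(60))) = (39716 + 44759)*(-48324 + (23678 + 60*(158 + 60))) = 84475*(-48324 + (23678 + 60*218)) = 84475*(-48324 + (23678 + 13080)) = 84475*(-48324 + 36758) = 84475*(-11566) = -977037850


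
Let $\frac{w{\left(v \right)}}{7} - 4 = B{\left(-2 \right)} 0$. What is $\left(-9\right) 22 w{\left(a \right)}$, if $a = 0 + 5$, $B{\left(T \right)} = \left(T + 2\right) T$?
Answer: $-5544$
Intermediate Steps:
$B{\left(T \right)} = T \left(2 + T\right)$ ($B{\left(T \right)} = \left(2 + T\right) T = T \left(2 + T\right)$)
$a = 5$
$w{\left(v \right)} = 28$ ($w{\left(v \right)} = 28 + 7 - 2 \left(2 - 2\right) 0 = 28 + 7 \left(-2\right) 0 \cdot 0 = 28 + 7 \cdot 0 \cdot 0 = 28 + 7 \cdot 0 = 28 + 0 = 28$)
$\left(-9\right) 22 w{\left(a \right)} = \left(-9\right) 22 \cdot 28 = \left(-198\right) 28 = -5544$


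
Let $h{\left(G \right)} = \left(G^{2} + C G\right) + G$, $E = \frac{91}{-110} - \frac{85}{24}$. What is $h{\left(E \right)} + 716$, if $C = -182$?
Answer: $\frac{2658668329}{1742400} \approx 1525.9$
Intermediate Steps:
$E = - \frac{5767}{1320}$ ($E = 91 \left(- \frac{1}{110}\right) - \frac{85}{24} = - \frac{91}{110} - \frac{85}{24} = - \frac{5767}{1320} \approx -4.3689$)
$h{\left(G \right)} = G^{2} - 181 G$ ($h{\left(G \right)} = \left(G^{2} - 182 G\right) + G = G^{2} - 181 G$)
$h{\left(E \right)} + 716 = - \frac{5767 \left(-181 - \frac{5767}{1320}\right)}{1320} + 716 = \left(- \frac{5767}{1320}\right) \left(- \frac{244687}{1320}\right) + 716 = \frac{1411109929}{1742400} + 716 = \frac{2658668329}{1742400}$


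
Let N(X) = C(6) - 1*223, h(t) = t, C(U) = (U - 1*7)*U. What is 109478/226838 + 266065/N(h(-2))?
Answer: -30164291004/25972951 ≈ -1161.4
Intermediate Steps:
C(U) = U*(-7 + U) (C(U) = (U - 7)*U = (-7 + U)*U = U*(-7 + U))
N(X) = -229 (N(X) = 6*(-7 + 6) - 1*223 = 6*(-1) - 223 = -6 - 223 = -229)
109478/226838 + 266065/N(h(-2)) = 109478/226838 + 266065/(-229) = 109478*(1/226838) + 266065*(-1/229) = 54739/113419 - 266065/229 = -30164291004/25972951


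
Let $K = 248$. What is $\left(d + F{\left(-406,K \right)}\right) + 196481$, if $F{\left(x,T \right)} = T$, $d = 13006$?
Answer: $209735$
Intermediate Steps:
$\left(d + F{\left(-406,K \right)}\right) + 196481 = \left(13006 + 248\right) + 196481 = 13254 + 196481 = 209735$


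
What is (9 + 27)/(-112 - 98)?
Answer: -6/35 ≈ -0.17143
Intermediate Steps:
(9 + 27)/(-112 - 98) = 36/(-210) = 36*(-1/210) = -6/35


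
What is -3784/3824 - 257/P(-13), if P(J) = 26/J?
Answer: 30475/239 ≈ 127.51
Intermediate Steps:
-3784/3824 - 257/P(-13) = -3784/3824 - 257/(26/(-13)) = -3784*1/3824 - 257/(26*(-1/13)) = -473/478 - 257/(-2) = -473/478 - 257*(-1/2) = -473/478 + 257/2 = 30475/239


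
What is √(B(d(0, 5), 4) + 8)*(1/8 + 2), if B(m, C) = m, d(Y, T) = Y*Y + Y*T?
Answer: 17*√2/4 ≈ 6.0104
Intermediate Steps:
d(Y, T) = Y² + T*Y
√(B(d(0, 5), 4) + 8)*(1/8 + 2) = √(0*(5 + 0) + 8)*(1/8 + 2) = √(0*5 + 8)*(⅛ + 2) = √(0 + 8)*(17/8) = √8*(17/8) = (2*√2)*(17/8) = 17*√2/4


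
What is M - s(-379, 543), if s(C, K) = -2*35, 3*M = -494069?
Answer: -493859/3 ≈ -1.6462e+5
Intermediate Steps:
M = -494069/3 (M = (1/3)*(-494069) = -494069/3 ≈ -1.6469e+5)
s(C, K) = -70
M - s(-379, 543) = -494069/3 - 1*(-70) = -494069/3 + 70 = -493859/3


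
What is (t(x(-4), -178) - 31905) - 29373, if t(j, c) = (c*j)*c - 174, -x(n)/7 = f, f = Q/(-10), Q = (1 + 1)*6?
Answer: 1023468/5 ≈ 2.0469e+5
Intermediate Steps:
Q = 12 (Q = 2*6 = 12)
f = -6/5 (f = 12/(-10) = 12*(-⅒) = -6/5 ≈ -1.2000)
x(n) = 42/5 (x(n) = -7*(-6/5) = 42/5)
t(j, c) = -174 + j*c² (t(j, c) = j*c² - 174 = -174 + j*c²)
(t(x(-4), -178) - 31905) - 29373 = ((-174 + (42/5)*(-178)²) - 31905) - 29373 = ((-174 + (42/5)*31684) - 31905) - 29373 = ((-174 + 1330728/5) - 31905) - 29373 = (1329858/5 - 31905) - 29373 = 1170333/5 - 29373 = 1023468/5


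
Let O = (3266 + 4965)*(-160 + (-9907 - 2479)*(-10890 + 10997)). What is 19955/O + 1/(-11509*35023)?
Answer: -8054365430907/4397550315589587454 ≈ -1.8316e-6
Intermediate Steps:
O = -10909877722 (O = 8231*(-160 - 12386*107) = 8231*(-160 - 1325302) = 8231*(-1325462) = -10909877722)
19955/O + 1/(-11509*35023) = 19955/(-10909877722) + 1/(-11509*35023) = 19955*(-1/10909877722) - 1/11509*1/35023 = -19955/10909877722 - 1/403079707 = -8054365430907/4397550315589587454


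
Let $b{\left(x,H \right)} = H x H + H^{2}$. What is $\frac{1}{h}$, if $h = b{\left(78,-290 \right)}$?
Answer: $\frac{1}{6643900} \approx 1.5051 \cdot 10^{-7}$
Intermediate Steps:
$b{\left(x,H \right)} = H^{2} + x H^{2}$ ($b{\left(x,H \right)} = x H^{2} + H^{2} = H^{2} + x H^{2}$)
$h = 6643900$ ($h = \left(-290\right)^{2} \left(1 + 78\right) = 84100 \cdot 79 = 6643900$)
$\frac{1}{h} = \frac{1}{6643900}$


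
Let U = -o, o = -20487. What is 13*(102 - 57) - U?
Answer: -19902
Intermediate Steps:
U = 20487 (U = -1*(-20487) = 20487)
13*(102 - 57) - U = 13*(102 - 57) - 1*20487 = 13*45 - 20487 = 585 - 20487 = -19902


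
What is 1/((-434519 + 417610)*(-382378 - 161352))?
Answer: 1/9193930570 ≈ 1.0877e-10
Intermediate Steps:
1/((-434519 + 417610)*(-382378 - 161352)) = 1/(-16909*(-543730)) = 1/9193930570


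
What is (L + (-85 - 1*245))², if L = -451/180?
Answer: 3582142201/32400 ≈ 1.1056e+5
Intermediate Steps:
L = -451/180 (L = -451*1/180 = -451/180 ≈ -2.5056)
(L + (-85 - 1*245))² = (-451/180 + (-85 - 1*245))² = (-451/180 + (-85 - 245))² = (-451/180 - 330)² = (-59851/180)² = 3582142201/32400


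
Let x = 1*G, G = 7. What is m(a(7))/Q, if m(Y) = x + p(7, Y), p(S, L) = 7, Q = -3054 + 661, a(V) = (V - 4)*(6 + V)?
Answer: -14/2393 ≈ -0.0058504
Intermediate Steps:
a(V) = (-4 + V)*(6 + V)
Q = -2393
x = 7 (x = 1*7 = 7)
m(Y) = 14 (m(Y) = 7 + 7 = 14)
m(a(7))/Q = 14/(-2393) = 14*(-1/2393) = -14/2393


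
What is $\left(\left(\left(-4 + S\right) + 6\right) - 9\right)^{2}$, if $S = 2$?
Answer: $25$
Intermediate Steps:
$\left(\left(\left(-4 + S\right) + 6\right) - 9\right)^{2} = \left(\left(\left(-4 + 2\right) + 6\right) - 9\right)^{2} = \left(\left(-2 + 6\right) - 9\right)^{2} = \left(4 - 9\right)^{2} = \left(-5\right)^{2} = 25$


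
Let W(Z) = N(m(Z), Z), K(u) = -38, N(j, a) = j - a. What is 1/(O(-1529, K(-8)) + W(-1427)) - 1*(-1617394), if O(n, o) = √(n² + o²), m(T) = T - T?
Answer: 489999215237/302956 + √2339285/302956 ≈ 1.6174e+6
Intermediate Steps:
m(T) = 0
W(Z) = -Z (W(Z) = 0 - Z = -Z)
1/(O(-1529, K(-8)) + W(-1427)) - 1*(-1617394) = 1/(√((-1529)² + (-38)²) - 1*(-1427)) - 1*(-1617394) = 1/(√(2337841 + 1444) + 1427) + 1617394 = 1/(√2339285 + 1427) + 1617394 = 1/(1427 + √2339285) + 1617394 = 1617394 + 1/(1427 + √2339285)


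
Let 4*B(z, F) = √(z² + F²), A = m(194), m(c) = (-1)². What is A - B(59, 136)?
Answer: 1 - √21977/4 ≈ -36.062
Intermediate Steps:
m(c) = 1
A = 1
B(z, F) = √(F² + z²)/4 (B(z, F) = √(z² + F²)/4 = √(F² + z²)/4)
A - B(59, 136) = 1 - √(136² + 59²)/4 = 1 - √(18496 + 3481)/4 = 1 - √21977/4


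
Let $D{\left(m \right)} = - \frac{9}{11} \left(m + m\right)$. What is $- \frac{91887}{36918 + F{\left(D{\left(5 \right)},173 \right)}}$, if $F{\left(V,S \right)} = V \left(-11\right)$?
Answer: $- \frac{30629}{12336} \approx -2.4829$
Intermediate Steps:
$D{\left(m \right)} = - \frac{18 m}{11}$ ($D{\left(m \right)} = \left(-9\right) \frac{1}{11} \cdot 2 m = - \frac{9 \cdot 2 m}{11} = - \frac{18 m}{11}$)
$F{\left(V,S \right)} = - 11 V$
$- \frac{91887}{36918 + F{\left(D{\left(5 \right)},173 \right)}} = - \frac{91887}{36918 - 11 \left(\left(- \frac{18}{11}\right) 5\right)} = - \frac{91887}{36918 - -90} = - \frac{91887}{36918 + 90} = - \frac{91887}{37008} = \left(-91887\right) \frac{1}{37008} = - \frac{30629}{12336}$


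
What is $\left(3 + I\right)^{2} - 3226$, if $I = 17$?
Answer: $-2826$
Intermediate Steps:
$\left(3 + I\right)^{2} - 3226 = \left(3 + 17\right)^{2} - 3226 = 20^{2} - 3226 = 400 - 3226 = -2826$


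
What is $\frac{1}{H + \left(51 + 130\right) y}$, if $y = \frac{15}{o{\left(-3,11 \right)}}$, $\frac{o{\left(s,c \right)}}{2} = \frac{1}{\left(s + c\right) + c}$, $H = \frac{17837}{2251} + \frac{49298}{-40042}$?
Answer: $\frac{90134542}{2325398433891} \approx 3.8761 \cdot 10^{-5}$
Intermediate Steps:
$H = \frac{301629678}{45067271}$ ($H = 17837 \cdot \frac{1}{2251} + 49298 \left(- \frac{1}{40042}\right) = \frac{17837}{2251} - \frac{24649}{20021} = \frac{301629678}{45067271} \approx 6.6929$)
$o{\left(s,c \right)} = \frac{2}{s + 2 c}$ ($o{\left(s,c \right)} = \frac{2}{\left(s + c\right) + c} = \frac{2}{\left(c + s\right) + c} = \frac{2}{s + 2 c}$)
$y = \frac{285}{2}$ ($y = \frac{15}{2 \frac{1}{-3 + 2 \cdot 11}} = \frac{15}{2 \frac{1}{-3 + 22}} = \frac{15}{2 \cdot \frac{1}{19}} = \frac{15}{\frac{2}{19}} = 15 \cdot \frac{19}{2} = \frac{285}{2} \approx 142.5$)
$\frac{1}{H + \left(51 + 130\right) y} = \frac{1}{\frac{301629678}{45067271} + \left(51 + 130\right) \frac{285}{2}} = \frac{1}{\frac{301629678}{45067271} + 181 \cdot \frac{285}{2}} = \frac{1}{\frac{301629678}{45067271} + \frac{51585}{2}} = \frac{1}{\frac{2325398433891}{90134542}} = \frac{90134542}{2325398433891}$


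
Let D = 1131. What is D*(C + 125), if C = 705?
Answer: 938730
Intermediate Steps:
D*(C + 125) = 1131*(705 + 125) = 1131*830 = 938730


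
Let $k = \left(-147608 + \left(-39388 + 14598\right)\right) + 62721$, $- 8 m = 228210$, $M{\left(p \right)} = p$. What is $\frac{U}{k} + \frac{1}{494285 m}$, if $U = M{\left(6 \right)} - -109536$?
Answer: $- \frac{2059403837867686}{2061941855268075} \approx -0.99877$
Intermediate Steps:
$m = - \frac{114105}{4}$ ($m = \left(- \frac{1}{8}\right) 228210 = - \frac{114105}{4} \approx -28526.0$)
$k = -109677$ ($k = \left(-147608 - 24790\right) + 62721 = -172398 + 62721 = -109677$)
$U = 109542$ ($U = 6 - -109536 = 6 + 109536 = 109542$)
$\frac{U}{k} + \frac{1}{494285 m} = \frac{109542}{-109677} + \frac{1}{494285 \left(- \frac{114105}{4}\right)} = 109542 \left(- \frac{1}{109677}\right) + \frac{1}{494285} \left(- \frac{4}{114105}\right) = - \frac{36514}{36559} - \frac{4}{56400389925} = - \frac{2059403837867686}{2061941855268075}$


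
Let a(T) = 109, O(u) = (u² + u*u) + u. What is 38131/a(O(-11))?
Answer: 38131/109 ≈ 349.83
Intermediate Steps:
O(u) = u + 2*u² (O(u) = (u² + u²) + u = 2*u² + u = u + 2*u²)
38131/a(O(-11)) = 38131/109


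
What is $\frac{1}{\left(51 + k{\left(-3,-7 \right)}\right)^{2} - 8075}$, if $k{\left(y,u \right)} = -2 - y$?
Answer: $- \frac{1}{5371} \approx -0.00018619$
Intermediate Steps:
$\frac{1}{\left(51 + k{\left(-3,-7 \right)}\right)^{2} - 8075} = \frac{1}{\left(51 - -1\right)^{2} - 8075} = \frac{1}{\left(51 + \left(-2 + 3\right)\right)^{2} - 8075} = \frac{1}{\left(51 + 1\right)^{2} - 8075} = \frac{1}{52^{2} - 8075} = \frac{1}{2704 - 8075} = \frac{1}{-5371} = - \frac{1}{5371}$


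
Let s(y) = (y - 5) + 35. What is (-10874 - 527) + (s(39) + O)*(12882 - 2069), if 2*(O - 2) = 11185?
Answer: 122456049/2 ≈ 6.1228e+7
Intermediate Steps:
O = 11189/2 (O = 2 + (½)*11185 = 2 + 11185/2 = 11189/2 ≈ 5594.5)
s(y) = 30 + y (s(y) = (-5 + y) + 35 = 30 + y)
(-10874 - 527) + (s(39) + O)*(12882 - 2069) = (-10874 - 527) + ((30 + 39) + 11189/2)*(12882 - 2069) = -11401 + (69 + 11189/2)*10813 = -11401 + (11327/2)*10813 = -11401 + 122478851/2 = 122456049/2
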